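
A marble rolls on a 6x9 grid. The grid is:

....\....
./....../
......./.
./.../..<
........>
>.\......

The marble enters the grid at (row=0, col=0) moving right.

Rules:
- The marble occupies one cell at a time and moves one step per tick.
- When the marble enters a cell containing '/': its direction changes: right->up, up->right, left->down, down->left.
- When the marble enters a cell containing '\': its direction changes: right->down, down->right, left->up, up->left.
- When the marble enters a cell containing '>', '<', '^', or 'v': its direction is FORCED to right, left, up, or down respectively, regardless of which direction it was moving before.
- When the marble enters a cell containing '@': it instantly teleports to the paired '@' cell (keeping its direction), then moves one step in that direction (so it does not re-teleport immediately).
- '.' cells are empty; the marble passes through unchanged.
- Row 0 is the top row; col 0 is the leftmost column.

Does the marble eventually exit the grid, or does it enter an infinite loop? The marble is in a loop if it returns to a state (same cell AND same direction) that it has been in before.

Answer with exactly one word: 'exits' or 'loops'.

Step 1: enter (0,0), '.' pass, move right to (0,1)
Step 2: enter (0,1), '.' pass, move right to (0,2)
Step 3: enter (0,2), '.' pass, move right to (0,3)
Step 4: enter (0,3), '.' pass, move right to (0,4)
Step 5: enter (0,4), '\' deflects right->down, move down to (1,4)
Step 6: enter (1,4), '.' pass, move down to (2,4)
Step 7: enter (2,4), '.' pass, move down to (3,4)
Step 8: enter (3,4), '.' pass, move down to (4,4)
Step 9: enter (4,4), '.' pass, move down to (5,4)
Step 10: enter (5,4), '.' pass, move down to (6,4)
Step 11: at (6,4) — EXIT via bottom edge, pos 4

Answer: exits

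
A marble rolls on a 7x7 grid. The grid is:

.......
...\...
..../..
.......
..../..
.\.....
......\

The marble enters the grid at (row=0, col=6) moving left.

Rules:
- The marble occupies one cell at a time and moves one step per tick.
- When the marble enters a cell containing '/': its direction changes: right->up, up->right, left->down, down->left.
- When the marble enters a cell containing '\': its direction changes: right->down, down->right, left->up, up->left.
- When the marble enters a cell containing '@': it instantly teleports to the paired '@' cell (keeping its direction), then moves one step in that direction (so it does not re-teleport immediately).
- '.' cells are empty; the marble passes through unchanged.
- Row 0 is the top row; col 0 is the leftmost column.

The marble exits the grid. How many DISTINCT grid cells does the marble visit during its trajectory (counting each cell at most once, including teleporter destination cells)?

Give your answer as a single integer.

Step 1: enter (0,6), '.' pass, move left to (0,5)
Step 2: enter (0,5), '.' pass, move left to (0,4)
Step 3: enter (0,4), '.' pass, move left to (0,3)
Step 4: enter (0,3), '.' pass, move left to (0,2)
Step 5: enter (0,2), '.' pass, move left to (0,1)
Step 6: enter (0,1), '.' pass, move left to (0,0)
Step 7: enter (0,0), '.' pass, move left to (0,-1)
Step 8: at (0,-1) — EXIT via left edge, pos 0
Distinct cells visited: 7 (path length 7)

Answer: 7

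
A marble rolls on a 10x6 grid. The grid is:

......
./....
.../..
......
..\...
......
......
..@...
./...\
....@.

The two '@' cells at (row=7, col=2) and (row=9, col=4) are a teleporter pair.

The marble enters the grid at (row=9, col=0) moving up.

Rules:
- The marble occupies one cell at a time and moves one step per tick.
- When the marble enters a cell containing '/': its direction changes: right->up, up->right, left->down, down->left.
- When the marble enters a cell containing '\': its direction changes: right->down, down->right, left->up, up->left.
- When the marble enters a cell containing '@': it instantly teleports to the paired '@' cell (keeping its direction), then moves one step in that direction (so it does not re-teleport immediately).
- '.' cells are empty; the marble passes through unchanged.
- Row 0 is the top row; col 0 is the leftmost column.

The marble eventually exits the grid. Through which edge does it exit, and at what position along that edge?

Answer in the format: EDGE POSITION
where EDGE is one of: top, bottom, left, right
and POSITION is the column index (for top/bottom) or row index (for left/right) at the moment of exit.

Answer: top 0

Derivation:
Step 1: enter (9,0), '.' pass, move up to (8,0)
Step 2: enter (8,0), '.' pass, move up to (7,0)
Step 3: enter (7,0), '.' pass, move up to (6,0)
Step 4: enter (6,0), '.' pass, move up to (5,0)
Step 5: enter (5,0), '.' pass, move up to (4,0)
Step 6: enter (4,0), '.' pass, move up to (3,0)
Step 7: enter (3,0), '.' pass, move up to (2,0)
Step 8: enter (2,0), '.' pass, move up to (1,0)
Step 9: enter (1,0), '.' pass, move up to (0,0)
Step 10: enter (0,0), '.' pass, move up to (-1,0)
Step 11: at (-1,0) — EXIT via top edge, pos 0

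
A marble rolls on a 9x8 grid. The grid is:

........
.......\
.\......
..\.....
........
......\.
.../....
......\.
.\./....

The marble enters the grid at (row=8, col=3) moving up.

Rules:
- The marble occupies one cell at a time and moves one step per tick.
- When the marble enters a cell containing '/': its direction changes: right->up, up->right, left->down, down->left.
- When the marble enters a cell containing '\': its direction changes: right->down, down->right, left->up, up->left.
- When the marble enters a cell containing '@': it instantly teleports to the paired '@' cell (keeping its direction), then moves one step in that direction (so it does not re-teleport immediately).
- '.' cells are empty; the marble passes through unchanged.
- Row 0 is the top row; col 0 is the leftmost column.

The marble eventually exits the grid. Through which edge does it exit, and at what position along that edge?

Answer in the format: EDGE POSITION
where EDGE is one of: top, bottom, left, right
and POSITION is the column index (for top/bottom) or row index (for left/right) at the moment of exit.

Step 1: enter (8,3), '/' deflects up->right, move right to (8,4)
Step 2: enter (8,4), '.' pass, move right to (8,5)
Step 3: enter (8,5), '.' pass, move right to (8,6)
Step 4: enter (8,6), '.' pass, move right to (8,7)
Step 5: enter (8,7), '.' pass, move right to (8,8)
Step 6: at (8,8) — EXIT via right edge, pos 8

Answer: right 8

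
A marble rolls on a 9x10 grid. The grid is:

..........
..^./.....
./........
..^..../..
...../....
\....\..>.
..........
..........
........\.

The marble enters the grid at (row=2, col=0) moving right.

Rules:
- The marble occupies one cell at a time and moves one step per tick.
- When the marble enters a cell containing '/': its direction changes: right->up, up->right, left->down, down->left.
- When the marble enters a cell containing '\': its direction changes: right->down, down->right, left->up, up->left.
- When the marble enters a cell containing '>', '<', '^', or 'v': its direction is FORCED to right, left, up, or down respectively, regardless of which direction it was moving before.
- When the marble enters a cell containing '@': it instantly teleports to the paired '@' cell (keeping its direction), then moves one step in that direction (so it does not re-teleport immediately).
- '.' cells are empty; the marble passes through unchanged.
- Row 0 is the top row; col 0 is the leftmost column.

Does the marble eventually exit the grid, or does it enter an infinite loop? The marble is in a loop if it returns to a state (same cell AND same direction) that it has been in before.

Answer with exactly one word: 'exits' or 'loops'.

Answer: exits

Derivation:
Step 1: enter (2,0), '.' pass, move right to (2,1)
Step 2: enter (2,1), '/' deflects right->up, move up to (1,1)
Step 3: enter (1,1), '.' pass, move up to (0,1)
Step 4: enter (0,1), '.' pass, move up to (-1,1)
Step 5: at (-1,1) — EXIT via top edge, pos 1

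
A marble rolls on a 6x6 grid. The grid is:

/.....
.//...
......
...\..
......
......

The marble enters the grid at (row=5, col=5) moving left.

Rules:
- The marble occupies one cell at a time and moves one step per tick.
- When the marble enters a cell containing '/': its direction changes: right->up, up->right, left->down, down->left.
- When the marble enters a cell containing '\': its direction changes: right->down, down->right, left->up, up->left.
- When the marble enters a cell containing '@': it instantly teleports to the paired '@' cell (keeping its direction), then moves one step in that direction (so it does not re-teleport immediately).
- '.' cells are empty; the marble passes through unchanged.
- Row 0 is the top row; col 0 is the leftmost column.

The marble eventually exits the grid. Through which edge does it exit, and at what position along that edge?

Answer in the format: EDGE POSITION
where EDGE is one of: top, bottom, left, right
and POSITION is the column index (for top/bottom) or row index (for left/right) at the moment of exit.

Step 1: enter (5,5), '.' pass, move left to (5,4)
Step 2: enter (5,4), '.' pass, move left to (5,3)
Step 3: enter (5,3), '.' pass, move left to (5,2)
Step 4: enter (5,2), '.' pass, move left to (5,1)
Step 5: enter (5,1), '.' pass, move left to (5,0)
Step 6: enter (5,0), '.' pass, move left to (5,-1)
Step 7: at (5,-1) — EXIT via left edge, pos 5

Answer: left 5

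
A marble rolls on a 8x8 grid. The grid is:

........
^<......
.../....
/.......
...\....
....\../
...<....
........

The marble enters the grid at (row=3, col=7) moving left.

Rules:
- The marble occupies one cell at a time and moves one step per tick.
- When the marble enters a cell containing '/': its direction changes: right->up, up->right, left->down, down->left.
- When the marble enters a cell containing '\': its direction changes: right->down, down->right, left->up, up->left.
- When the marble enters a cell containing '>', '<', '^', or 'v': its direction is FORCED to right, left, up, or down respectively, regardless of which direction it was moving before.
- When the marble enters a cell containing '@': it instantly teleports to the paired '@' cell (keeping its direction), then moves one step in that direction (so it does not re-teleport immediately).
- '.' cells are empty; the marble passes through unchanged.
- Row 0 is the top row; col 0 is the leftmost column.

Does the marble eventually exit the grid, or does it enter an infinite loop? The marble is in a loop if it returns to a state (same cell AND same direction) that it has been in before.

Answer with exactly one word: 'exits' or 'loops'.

Step 1: enter (3,7), '.' pass, move left to (3,6)
Step 2: enter (3,6), '.' pass, move left to (3,5)
Step 3: enter (3,5), '.' pass, move left to (3,4)
Step 4: enter (3,4), '.' pass, move left to (3,3)
Step 5: enter (3,3), '.' pass, move left to (3,2)
Step 6: enter (3,2), '.' pass, move left to (3,1)
Step 7: enter (3,1), '.' pass, move left to (3,0)
Step 8: enter (3,0), '/' deflects left->down, move down to (4,0)
Step 9: enter (4,0), '.' pass, move down to (5,0)
Step 10: enter (5,0), '.' pass, move down to (6,0)
Step 11: enter (6,0), '.' pass, move down to (7,0)
Step 12: enter (7,0), '.' pass, move down to (8,0)
Step 13: at (8,0) — EXIT via bottom edge, pos 0

Answer: exits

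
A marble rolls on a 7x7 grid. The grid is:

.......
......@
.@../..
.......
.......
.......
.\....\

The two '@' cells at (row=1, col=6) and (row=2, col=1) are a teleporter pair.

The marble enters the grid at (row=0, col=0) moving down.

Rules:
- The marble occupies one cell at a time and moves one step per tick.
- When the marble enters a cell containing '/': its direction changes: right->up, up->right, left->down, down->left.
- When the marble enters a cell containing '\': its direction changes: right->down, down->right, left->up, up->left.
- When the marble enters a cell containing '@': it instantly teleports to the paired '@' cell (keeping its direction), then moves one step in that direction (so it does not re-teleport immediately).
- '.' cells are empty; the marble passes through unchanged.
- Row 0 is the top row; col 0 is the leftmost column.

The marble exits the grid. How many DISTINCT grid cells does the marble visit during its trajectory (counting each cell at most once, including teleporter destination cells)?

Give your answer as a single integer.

Step 1: enter (0,0), '.' pass, move down to (1,0)
Step 2: enter (1,0), '.' pass, move down to (2,0)
Step 3: enter (2,0), '.' pass, move down to (3,0)
Step 4: enter (3,0), '.' pass, move down to (4,0)
Step 5: enter (4,0), '.' pass, move down to (5,0)
Step 6: enter (5,0), '.' pass, move down to (6,0)
Step 7: enter (6,0), '.' pass, move down to (7,0)
Step 8: at (7,0) — EXIT via bottom edge, pos 0
Distinct cells visited: 7 (path length 7)

Answer: 7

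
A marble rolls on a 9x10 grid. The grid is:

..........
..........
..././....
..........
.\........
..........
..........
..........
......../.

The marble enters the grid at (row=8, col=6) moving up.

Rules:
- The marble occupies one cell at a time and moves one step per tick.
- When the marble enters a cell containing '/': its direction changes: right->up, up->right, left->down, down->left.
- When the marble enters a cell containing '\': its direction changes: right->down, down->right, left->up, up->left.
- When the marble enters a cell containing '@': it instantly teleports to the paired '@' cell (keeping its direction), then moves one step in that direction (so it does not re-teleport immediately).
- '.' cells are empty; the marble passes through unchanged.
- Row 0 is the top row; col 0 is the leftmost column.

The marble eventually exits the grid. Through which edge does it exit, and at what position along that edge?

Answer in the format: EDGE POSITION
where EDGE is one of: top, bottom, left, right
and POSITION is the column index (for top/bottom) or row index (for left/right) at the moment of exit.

Step 1: enter (8,6), '.' pass, move up to (7,6)
Step 2: enter (7,6), '.' pass, move up to (6,6)
Step 3: enter (6,6), '.' pass, move up to (5,6)
Step 4: enter (5,6), '.' pass, move up to (4,6)
Step 5: enter (4,6), '.' pass, move up to (3,6)
Step 6: enter (3,6), '.' pass, move up to (2,6)
Step 7: enter (2,6), '.' pass, move up to (1,6)
Step 8: enter (1,6), '.' pass, move up to (0,6)
Step 9: enter (0,6), '.' pass, move up to (-1,6)
Step 10: at (-1,6) — EXIT via top edge, pos 6

Answer: top 6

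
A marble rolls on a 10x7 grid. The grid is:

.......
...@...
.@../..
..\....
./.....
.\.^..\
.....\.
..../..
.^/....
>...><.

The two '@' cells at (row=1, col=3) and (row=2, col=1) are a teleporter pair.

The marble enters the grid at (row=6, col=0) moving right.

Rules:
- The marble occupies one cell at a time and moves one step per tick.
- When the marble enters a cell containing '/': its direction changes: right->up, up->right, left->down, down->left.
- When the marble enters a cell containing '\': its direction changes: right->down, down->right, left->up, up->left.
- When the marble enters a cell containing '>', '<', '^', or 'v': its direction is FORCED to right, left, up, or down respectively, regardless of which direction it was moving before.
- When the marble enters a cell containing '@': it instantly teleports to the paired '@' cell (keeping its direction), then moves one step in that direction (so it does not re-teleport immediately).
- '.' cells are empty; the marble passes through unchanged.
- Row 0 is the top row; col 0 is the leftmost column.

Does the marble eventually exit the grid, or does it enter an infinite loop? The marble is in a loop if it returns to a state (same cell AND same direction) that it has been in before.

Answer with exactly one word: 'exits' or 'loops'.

Answer: loops

Derivation:
Step 1: enter (6,0), '.' pass, move right to (6,1)
Step 2: enter (6,1), '.' pass, move right to (6,2)
Step 3: enter (6,2), '.' pass, move right to (6,3)
Step 4: enter (6,3), '.' pass, move right to (6,4)
Step 5: enter (6,4), '.' pass, move right to (6,5)
Step 6: enter (6,5), '\' deflects right->down, move down to (7,5)
Step 7: enter (7,5), '.' pass, move down to (8,5)
Step 8: enter (8,5), '.' pass, move down to (9,5)
Step 9: enter (9,5), '<' forces down->left, move left to (9,4)
Step 10: enter (9,4), '>' forces left->right, move right to (9,5)
Step 11: enter (9,5), '<' forces right->left, move left to (9,4)
Step 12: at (9,4) dir=left — LOOP DETECTED (seen before)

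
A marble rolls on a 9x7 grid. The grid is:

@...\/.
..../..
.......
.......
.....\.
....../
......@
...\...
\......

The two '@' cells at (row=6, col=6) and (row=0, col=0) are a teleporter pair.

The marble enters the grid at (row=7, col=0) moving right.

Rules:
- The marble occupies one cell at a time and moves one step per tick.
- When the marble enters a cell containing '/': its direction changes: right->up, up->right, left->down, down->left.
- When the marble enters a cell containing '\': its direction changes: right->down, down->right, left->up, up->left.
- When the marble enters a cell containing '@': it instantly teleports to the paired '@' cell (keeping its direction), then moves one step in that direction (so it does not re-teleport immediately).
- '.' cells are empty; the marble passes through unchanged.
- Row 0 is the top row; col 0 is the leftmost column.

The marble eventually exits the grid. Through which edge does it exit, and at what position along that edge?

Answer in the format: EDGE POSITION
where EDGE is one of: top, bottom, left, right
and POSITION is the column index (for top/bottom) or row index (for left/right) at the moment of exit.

Answer: bottom 3

Derivation:
Step 1: enter (7,0), '.' pass, move right to (7,1)
Step 2: enter (7,1), '.' pass, move right to (7,2)
Step 3: enter (7,2), '.' pass, move right to (7,3)
Step 4: enter (7,3), '\' deflects right->down, move down to (8,3)
Step 5: enter (8,3), '.' pass, move down to (9,3)
Step 6: at (9,3) — EXIT via bottom edge, pos 3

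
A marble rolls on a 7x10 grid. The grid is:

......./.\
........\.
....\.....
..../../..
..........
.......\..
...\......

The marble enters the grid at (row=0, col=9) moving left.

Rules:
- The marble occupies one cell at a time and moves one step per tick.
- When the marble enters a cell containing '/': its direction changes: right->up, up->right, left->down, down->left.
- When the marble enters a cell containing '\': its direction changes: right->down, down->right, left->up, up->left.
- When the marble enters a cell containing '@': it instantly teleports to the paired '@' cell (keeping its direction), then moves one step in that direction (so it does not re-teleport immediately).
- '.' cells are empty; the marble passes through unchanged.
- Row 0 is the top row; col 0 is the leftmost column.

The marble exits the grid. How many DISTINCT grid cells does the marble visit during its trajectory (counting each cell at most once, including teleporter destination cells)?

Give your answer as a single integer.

Answer: 1

Derivation:
Step 1: enter (0,9), '\' deflects left->up, move up to (-1,9)
Step 2: at (-1,9) — EXIT via top edge, pos 9
Distinct cells visited: 1 (path length 1)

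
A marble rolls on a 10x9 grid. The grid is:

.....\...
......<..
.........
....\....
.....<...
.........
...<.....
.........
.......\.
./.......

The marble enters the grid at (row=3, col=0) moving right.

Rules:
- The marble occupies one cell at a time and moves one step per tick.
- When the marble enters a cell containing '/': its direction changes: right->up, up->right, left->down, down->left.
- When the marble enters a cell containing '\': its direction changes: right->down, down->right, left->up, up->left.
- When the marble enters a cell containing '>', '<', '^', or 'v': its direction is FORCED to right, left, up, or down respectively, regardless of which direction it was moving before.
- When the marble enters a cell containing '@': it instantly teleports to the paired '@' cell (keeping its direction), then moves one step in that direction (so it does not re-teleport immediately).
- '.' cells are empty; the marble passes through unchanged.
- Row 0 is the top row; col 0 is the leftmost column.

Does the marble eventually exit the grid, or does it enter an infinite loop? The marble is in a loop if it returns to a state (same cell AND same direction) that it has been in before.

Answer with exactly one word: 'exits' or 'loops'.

Step 1: enter (3,0), '.' pass, move right to (3,1)
Step 2: enter (3,1), '.' pass, move right to (3,2)
Step 3: enter (3,2), '.' pass, move right to (3,3)
Step 4: enter (3,3), '.' pass, move right to (3,4)
Step 5: enter (3,4), '\' deflects right->down, move down to (4,4)
Step 6: enter (4,4), '.' pass, move down to (5,4)
Step 7: enter (5,4), '.' pass, move down to (6,4)
Step 8: enter (6,4), '.' pass, move down to (7,4)
Step 9: enter (7,4), '.' pass, move down to (8,4)
Step 10: enter (8,4), '.' pass, move down to (9,4)
Step 11: enter (9,4), '.' pass, move down to (10,4)
Step 12: at (10,4) — EXIT via bottom edge, pos 4

Answer: exits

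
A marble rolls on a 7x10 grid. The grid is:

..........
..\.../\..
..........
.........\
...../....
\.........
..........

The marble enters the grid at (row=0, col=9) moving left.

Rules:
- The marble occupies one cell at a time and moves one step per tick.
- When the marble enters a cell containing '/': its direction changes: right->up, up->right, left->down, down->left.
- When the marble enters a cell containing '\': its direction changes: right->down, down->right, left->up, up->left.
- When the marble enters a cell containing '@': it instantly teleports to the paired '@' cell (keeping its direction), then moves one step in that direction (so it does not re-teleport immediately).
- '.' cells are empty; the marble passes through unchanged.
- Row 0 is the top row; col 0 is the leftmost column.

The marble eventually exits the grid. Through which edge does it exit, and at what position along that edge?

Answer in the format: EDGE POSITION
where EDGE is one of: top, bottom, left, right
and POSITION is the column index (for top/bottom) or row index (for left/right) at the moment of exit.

Answer: left 0

Derivation:
Step 1: enter (0,9), '.' pass, move left to (0,8)
Step 2: enter (0,8), '.' pass, move left to (0,7)
Step 3: enter (0,7), '.' pass, move left to (0,6)
Step 4: enter (0,6), '.' pass, move left to (0,5)
Step 5: enter (0,5), '.' pass, move left to (0,4)
Step 6: enter (0,4), '.' pass, move left to (0,3)
Step 7: enter (0,3), '.' pass, move left to (0,2)
Step 8: enter (0,2), '.' pass, move left to (0,1)
Step 9: enter (0,1), '.' pass, move left to (0,0)
Step 10: enter (0,0), '.' pass, move left to (0,-1)
Step 11: at (0,-1) — EXIT via left edge, pos 0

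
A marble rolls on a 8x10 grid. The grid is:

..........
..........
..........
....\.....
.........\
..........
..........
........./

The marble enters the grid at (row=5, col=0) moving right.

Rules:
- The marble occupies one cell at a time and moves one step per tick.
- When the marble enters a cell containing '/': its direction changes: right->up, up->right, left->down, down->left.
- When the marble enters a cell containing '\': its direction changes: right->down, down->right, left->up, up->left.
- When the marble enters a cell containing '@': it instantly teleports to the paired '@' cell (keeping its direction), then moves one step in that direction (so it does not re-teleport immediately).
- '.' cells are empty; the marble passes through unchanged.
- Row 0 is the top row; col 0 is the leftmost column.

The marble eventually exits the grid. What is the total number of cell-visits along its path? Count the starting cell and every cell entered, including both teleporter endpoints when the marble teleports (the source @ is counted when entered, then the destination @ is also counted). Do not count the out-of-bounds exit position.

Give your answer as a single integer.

Answer: 10

Derivation:
Step 1: enter (5,0), '.' pass, move right to (5,1)
Step 2: enter (5,1), '.' pass, move right to (5,2)
Step 3: enter (5,2), '.' pass, move right to (5,3)
Step 4: enter (5,3), '.' pass, move right to (5,4)
Step 5: enter (5,4), '.' pass, move right to (5,5)
Step 6: enter (5,5), '.' pass, move right to (5,6)
Step 7: enter (5,6), '.' pass, move right to (5,7)
Step 8: enter (5,7), '.' pass, move right to (5,8)
Step 9: enter (5,8), '.' pass, move right to (5,9)
Step 10: enter (5,9), '.' pass, move right to (5,10)
Step 11: at (5,10) — EXIT via right edge, pos 5
Path length (cell visits): 10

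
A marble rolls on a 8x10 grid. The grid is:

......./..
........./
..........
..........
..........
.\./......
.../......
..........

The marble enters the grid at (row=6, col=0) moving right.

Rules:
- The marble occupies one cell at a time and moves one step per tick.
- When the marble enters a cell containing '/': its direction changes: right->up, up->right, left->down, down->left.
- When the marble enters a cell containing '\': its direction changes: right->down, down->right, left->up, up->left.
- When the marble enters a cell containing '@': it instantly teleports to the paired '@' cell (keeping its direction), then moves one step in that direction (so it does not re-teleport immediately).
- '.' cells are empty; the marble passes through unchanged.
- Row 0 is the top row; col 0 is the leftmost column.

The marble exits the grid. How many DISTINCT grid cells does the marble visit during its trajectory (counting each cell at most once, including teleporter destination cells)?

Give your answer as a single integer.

Step 1: enter (6,0), '.' pass, move right to (6,1)
Step 2: enter (6,1), '.' pass, move right to (6,2)
Step 3: enter (6,2), '.' pass, move right to (6,3)
Step 4: enter (6,3), '/' deflects right->up, move up to (5,3)
Step 5: enter (5,3), '/' deflects up->right, move right to (5,4)
Step 6: enter (5,4), '.' pass, move right to (5,5)
Step 7: enter (5,5), '.' pass, move right to (5,6)
Step 8: enter (5,6), '.' pass, move right to (5,7)
Step 9: enter (5,7), '.' pass, move right to (5,8)
Step 10: enter (5,8), '.' pass, move right to (5,9)
Step 11: enter (5,9), '.' pass, move right to (5,10)
Step 12: at (5,10) — EXIT via right edge, pos 5
Distinct cells visited: 11 (path length 11)

Answer: 11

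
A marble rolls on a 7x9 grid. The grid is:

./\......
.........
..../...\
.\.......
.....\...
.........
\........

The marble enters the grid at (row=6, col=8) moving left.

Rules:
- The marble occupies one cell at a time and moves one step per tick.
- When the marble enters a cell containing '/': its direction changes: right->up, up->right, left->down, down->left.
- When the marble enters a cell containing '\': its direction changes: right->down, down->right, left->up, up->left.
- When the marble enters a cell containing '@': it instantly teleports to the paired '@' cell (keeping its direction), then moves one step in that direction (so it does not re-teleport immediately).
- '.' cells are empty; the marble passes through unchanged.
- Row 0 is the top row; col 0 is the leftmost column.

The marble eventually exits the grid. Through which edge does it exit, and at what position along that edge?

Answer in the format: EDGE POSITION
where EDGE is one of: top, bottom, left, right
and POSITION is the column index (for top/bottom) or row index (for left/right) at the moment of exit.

Step 1: enter (6,8), '.' pass, move left to (6,7)
Step 2: enter (6,7), '.' pass, move left to (6,6)
Step 3: enter (6,6), '.' pass, move left to (6,5)
Step 4: enter (6,5), '.' pass, move left to (6,4)
Step 5: enter (6,4), '.' pass, move left to (6,3)
Step 6: enter (6,3), '.' pass, move left to (6,2)
Step 7: enter (6,2), '.' pass, move left to (6,1)
Step 8: enter (6,1), '.' pass, move left to (6,0)
Step 9: enter (6,0), '\' deflects left->up, move up to (5,0)
Step 10: enter (5,0), '.' pass, move up to (4,0)
Step 11: enter (4,0), '.' pass, move up to (3,0)
Step 12: enter (3,0), '.' pass, move up to (2,0)
Step 13: enter (2,0), '.' pass, move up to (1,0)
Step 14: enter (1,0), '.' pass, move up to (0,0)
Step 15: enter (0,0), '.' pass, move up to (-1,0)
Step 16: at (-1,0) — EXIT via top edge, pos 0

Answer: top 0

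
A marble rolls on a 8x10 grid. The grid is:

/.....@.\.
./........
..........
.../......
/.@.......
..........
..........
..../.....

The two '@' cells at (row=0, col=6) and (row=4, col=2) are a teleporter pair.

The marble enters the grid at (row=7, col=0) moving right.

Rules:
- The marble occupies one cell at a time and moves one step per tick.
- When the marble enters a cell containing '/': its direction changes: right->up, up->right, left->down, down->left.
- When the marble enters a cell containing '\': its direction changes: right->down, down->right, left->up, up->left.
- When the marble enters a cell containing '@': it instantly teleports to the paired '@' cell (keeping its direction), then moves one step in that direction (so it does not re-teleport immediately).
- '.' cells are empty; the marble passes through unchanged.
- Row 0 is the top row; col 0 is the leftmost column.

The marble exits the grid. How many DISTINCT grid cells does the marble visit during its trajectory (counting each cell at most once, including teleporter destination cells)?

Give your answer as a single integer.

Step 1: enter (7,0), '.' pass, move right to (7,1)
Step 2: enter (7,1), '.' pass, move right to (7,2)
Step 3: enter (7,2), '.' pass, move right to (7,3)
Step 4: enter (7,3), '.' pass, move right to (7,4)
Step 5: enter (7,4), '/' deflects right->up, move up to (6,4)
Step 6: enter (6,4), '.' pass, move up to (5,4)
Step 7: enter (5,4), '.' pass, move up to (4,4)
Step 8: enter (4,4), '.' pass, move up to (3,4)
Step 9: enter (3,4), '.' pass, move up to (2,4)
Step 10: enter (2,4), '.' pass, move up to (1,4)
Step 11: enter (1,4), '.' pass, move up to (0,4)
Step 12: enter (0,4), '.' pass, move up to (-1,4)
Step 13: at (-1,4) — EXIT via top edge, pos 4
Distinct cells visited: 12 (path length 12)

Answer: 12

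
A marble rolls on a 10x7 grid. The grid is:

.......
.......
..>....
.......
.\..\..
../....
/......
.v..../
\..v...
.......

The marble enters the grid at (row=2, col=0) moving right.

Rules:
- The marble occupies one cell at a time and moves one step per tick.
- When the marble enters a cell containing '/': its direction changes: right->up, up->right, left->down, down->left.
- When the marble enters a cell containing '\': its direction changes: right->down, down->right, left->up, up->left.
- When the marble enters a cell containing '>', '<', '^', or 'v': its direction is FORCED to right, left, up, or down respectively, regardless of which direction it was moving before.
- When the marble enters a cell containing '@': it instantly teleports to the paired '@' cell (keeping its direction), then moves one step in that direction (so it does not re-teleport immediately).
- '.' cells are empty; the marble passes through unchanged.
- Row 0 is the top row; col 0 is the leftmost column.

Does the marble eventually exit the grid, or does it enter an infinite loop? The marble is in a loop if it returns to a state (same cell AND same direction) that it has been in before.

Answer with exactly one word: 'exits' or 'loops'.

Step 1: enter (2,0), '.' pass, move right to (2,1)
Step 2: enter (2,1), '.' pass, move right to (2,2)
Step 3: enter (2,2), '>' forces right->right, move right to (2,3)
Step 4: enter (2,3), '.' pass, move right to (2,4)
Step 5: enter (2,4), '.' pass, move right to (2,5)
Step 6: enter (2,5), '.' pass, move right to (2,6)
Step 7: enter (2,6), '.' pass, move right to (2,7)
Step 8: at (2,7) — EXIT via right edge, pos 2

Answer: exits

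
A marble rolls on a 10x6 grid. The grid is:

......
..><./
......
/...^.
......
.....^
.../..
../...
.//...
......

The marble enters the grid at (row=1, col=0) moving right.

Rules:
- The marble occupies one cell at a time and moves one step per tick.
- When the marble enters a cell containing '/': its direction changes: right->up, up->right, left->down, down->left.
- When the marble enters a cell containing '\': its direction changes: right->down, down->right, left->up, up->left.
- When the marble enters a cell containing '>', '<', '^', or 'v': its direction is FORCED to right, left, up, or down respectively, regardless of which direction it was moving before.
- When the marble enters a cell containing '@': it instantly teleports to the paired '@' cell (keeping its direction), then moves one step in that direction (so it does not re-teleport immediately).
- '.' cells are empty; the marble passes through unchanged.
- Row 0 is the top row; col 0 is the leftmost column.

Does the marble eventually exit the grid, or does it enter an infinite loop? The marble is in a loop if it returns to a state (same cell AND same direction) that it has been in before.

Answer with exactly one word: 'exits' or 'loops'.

Step 1: enter (1,0), '.' pass, move right to (1,1)
Step 2: enter (1,1), '.' pass, move right to (1,2)
Step 3: enter (1,2), '>' forces right->right, move right to (1,3)
Step 4: enter (1,3), '<' forces right->left, move left to (1,2)
Step 5: enter (1,2), '>' forces left->right, move right to (1,3)
Step 6: at (1,3) dir=right — LOOP DETECTED (seen before)

Answer: loops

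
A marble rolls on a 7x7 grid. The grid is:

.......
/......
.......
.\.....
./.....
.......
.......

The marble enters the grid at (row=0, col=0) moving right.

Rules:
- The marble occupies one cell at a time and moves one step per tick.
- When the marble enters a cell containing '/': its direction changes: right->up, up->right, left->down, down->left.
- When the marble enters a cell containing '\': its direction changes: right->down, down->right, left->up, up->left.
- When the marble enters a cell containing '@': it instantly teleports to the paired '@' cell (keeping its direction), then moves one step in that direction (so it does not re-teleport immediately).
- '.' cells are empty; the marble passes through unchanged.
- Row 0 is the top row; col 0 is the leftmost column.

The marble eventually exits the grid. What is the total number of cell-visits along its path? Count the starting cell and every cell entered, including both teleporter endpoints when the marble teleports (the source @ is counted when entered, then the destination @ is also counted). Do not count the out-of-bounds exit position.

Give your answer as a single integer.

Step 1: enter (0,0), '.' pass, move right to (0,1)
Step 2: enter (0,1), '.' pass, move right to (0,2)
Step 3: enter (0,2), '.' pass, move right to (0,3)
Step 4: enter (0,3), '.' pass, move right to (0,4)
Step 5: enter (0,4), '.' pass, move right to (0,5)
Step 6: enter (0,5), '.' pass, move right to (0,6)
Step 7: enter (0,6), '.' pass, move right to (0,7)
Step 8: at (0,7) — EXIT via right edge, pos 0
Path length (cell visits): 7

Answer: 7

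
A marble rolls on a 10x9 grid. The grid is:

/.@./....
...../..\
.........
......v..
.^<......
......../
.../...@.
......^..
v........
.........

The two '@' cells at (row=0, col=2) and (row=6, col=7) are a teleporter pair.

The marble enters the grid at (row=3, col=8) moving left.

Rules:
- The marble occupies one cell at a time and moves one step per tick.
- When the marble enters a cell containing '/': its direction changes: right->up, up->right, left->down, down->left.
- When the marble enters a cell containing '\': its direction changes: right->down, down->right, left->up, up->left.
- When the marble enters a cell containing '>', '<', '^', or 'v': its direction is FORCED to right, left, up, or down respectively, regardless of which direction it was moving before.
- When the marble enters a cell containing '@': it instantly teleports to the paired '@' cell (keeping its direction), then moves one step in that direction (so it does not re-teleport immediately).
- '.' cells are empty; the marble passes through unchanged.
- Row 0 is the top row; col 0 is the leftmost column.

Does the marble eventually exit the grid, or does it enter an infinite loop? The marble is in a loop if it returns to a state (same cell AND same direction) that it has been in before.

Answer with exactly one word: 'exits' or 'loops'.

Step 1: enter (3,8), '.' pass, move left to (3,7)
Step 2: enter (3,7), '.' pass, move left to (3,6)
Step 3: enter (3,6), 'v' forces left->down, move down to (4,6)
Step 4: enter (4,6), '.' pass, move down to (5,6)
Step 5: enter (5,6), '.' pass, move down to (6,6)
Step 6: enter (6,6), '.' pass, move down to (7,6)
Step 7: enter (7,6), '^' forces down->up, move up to (6,6)
Step 8: enter (6,6), '.' pass, move up to (5,6)
Step 9: enter (5,6), '.' pass, move up to (4,6)
Step 10: enter (4,6), '.' pass, move up to (3,6)
Step 11: enter (3,6), 'v' forces up->down, move down to (4,6)
Step 12: at (4,6) dir=down — LOOP DETECTED (seen before)

Answer: loops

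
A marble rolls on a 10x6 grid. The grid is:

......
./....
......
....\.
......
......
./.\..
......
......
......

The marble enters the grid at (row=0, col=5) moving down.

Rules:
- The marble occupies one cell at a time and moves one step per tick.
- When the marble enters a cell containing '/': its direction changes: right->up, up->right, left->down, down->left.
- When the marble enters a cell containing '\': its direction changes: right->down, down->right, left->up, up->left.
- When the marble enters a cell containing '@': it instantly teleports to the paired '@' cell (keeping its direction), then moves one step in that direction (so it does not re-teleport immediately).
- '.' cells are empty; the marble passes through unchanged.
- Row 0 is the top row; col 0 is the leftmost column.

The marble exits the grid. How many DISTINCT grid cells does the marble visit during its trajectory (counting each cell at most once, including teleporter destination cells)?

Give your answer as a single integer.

Step 1: enter (0,5), '.' pass, move down to (1,5)
Step 2: enter (1,5), '.' pass, move down to (2,5)
Step 3: enter (2,5), '.' pass, move down to (3,5)
Step 4: enter (3,5), '.' pass, move down to (4,5)
Step 5: enter (4,5), '.' pass, move down to (5,5)
Step 6: enter (5,5), '.' pass, move down to (6,5)
Step 7: enter (6,5), '.' pass, move down to (7,5)
Step 8: enter (7,5), '.' pass, move down to (8,5)
Step 9: enter (8,5), '.' pass, move down to (9,5)
Step 10: enter (9,5), '.' pass, move down to (10,5)
Step 11: at (10,5) — EXIT via bottom edge, pos 5
Distinct cells visited: 10 (path length 10)

Answer: 10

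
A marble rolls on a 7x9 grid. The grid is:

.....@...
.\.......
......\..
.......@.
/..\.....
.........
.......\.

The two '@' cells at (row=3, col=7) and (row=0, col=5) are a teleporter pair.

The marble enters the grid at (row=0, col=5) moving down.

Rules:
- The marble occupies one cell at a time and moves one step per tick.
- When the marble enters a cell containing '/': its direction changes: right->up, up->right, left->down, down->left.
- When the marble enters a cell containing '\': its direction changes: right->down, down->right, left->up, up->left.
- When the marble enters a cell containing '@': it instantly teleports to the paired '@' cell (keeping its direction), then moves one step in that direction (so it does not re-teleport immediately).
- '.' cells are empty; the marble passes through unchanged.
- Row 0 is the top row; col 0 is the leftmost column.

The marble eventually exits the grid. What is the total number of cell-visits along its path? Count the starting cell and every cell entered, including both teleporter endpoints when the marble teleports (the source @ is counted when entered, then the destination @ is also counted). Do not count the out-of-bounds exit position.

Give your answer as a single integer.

Answer: 6

Derivation:
Step 1: enter (0,5), '@' teleport (0,5)->(3,7), also enter (3,7), move down to (4,7)
Step 2: enter (4,7), '.' pass, move down to (5,7)
Step 3: enter (5,7), '.' pass, move down to (6,7)
Step 4: enter (6,7), '\' deflects down->right, move right to (6,8)
Step 5: enter (6,8), '.' pass, move right to (6,9)
Step 6: at (6,9) — EXIT via right edge, pos 6
Path length (cell visits): 6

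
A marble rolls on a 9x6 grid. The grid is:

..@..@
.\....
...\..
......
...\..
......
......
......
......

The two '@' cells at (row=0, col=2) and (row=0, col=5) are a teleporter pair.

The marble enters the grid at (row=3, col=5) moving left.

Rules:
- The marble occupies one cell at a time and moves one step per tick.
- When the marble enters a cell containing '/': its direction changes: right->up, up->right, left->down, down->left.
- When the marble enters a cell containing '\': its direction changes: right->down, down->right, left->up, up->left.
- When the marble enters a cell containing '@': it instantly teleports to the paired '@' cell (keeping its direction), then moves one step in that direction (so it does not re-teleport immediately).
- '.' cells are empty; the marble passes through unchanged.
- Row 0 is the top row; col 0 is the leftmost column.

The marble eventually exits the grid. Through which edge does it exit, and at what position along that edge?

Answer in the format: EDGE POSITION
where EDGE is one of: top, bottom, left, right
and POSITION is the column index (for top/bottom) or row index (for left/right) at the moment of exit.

Answer: left 3

Derivation:
Step 1: enter (3,5), '.' pass, move left to (3,4)
Step 2: enter (3,4), '.' pass, move left to (3,3)
Step 3: enter (3,3), '.' pass, move left to (3,2)
Step 4: enter (3,2), '.' pass, move left to (3,1)
Step 5: enter (3,1), '.' pass, move left to (3,0)
Step 6: enter (3,0), '.' pass, move left to (3,-1)
Step 7: at (3,-1) — EXIT via left edge, pos 3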